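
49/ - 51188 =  - 1 + 51139/51188=- 0.00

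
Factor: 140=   2^2*5^1 * 7^1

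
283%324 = 283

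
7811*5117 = 39968887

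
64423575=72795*885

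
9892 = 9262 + 630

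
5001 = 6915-1914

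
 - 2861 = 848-3709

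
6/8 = 3/4 = 0.75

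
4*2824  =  11296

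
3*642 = 1926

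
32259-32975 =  - 716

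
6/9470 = 3/4735 = 0.00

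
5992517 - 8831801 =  - 2839284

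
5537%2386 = 765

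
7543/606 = 12+271/606  =  12.45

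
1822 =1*1822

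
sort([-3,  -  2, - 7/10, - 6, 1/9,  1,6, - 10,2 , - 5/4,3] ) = [ - 10,-6 , - 3, - 2, - 5/4, - 7/10 , 1/9,1,  2, 3,6] 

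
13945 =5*2789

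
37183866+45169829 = 82353695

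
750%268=214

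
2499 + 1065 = 3564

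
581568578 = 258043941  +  323524637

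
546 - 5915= - 5369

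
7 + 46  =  53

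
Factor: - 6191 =-41^1*151^1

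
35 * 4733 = 165655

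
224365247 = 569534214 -345168967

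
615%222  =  171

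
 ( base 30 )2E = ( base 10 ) 74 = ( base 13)59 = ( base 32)2A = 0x4a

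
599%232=135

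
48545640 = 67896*715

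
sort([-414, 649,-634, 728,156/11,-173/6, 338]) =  [-634, - 414 ,  -  173/6,156/11,338,649,728] 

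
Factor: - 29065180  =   - 2^2*5^1 * 313^1*4643^1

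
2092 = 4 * 523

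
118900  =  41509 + 77391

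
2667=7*381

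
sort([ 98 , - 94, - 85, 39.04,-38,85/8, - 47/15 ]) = [ - 94, - 85, - 38, - 47/15,85/8,  39.04,98 ] 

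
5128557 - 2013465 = 3115092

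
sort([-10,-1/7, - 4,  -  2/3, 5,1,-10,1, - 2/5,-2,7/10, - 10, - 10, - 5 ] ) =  [ - 10, - 10, - 10, - 10,- 5, - 4,-2 , - 2/3, - 2/5,-1/7,7/10,1, 1,5 ] 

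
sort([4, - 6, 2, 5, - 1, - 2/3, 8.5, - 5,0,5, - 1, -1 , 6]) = [ - 6 ,-5, - 1,-1,-1, - 2/3, 0, 2, 4,5,5, 6,8.5]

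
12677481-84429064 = -71751583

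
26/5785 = 2/445 = 0.00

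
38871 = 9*4319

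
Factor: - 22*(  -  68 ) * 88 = 2^6*11^2*17^1 = 131648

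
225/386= 225/386 =0.58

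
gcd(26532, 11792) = 2948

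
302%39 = 29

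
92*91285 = 8398220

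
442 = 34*13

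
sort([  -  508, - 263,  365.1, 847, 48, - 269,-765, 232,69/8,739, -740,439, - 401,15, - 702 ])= [- 765, - 740, - 702, - 508, - 401,- 269,  -  263, 69/8, 15,48,232,  365.1, 439,739,847] 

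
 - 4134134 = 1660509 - 5794643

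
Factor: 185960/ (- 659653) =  - 2^3*5^1*4649^1*659653^( - 1 )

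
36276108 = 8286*4378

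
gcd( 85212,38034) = 18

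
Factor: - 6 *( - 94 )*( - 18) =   -  10152 = - 2^3*3^3*47^1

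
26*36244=942344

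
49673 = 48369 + 1304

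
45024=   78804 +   -  33780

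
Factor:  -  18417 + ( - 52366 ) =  - 70783^1 = - 70783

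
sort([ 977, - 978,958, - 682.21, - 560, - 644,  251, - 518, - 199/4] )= [  -  978, - 682.21, -644, - 560, - 518 , - 199/4,  251 , 958, 977] 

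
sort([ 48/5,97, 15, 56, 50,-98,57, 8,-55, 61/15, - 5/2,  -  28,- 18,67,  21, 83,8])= [-98,-55, - 28,-18,-5/2,61/15, 8,8,48/5, 15,  21, 50, 56, 57, 67, 83, 97]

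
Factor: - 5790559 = -293^1*19763^1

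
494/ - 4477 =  - 494/4477=- 0.11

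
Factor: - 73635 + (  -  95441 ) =-2^2*43^1*983^1 =- 169076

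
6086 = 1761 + 4325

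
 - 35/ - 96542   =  35/96542=0.00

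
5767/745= 7+552/745 = 7.74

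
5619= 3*1873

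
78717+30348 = 109065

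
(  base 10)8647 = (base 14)3219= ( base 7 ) 34132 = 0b10000111000111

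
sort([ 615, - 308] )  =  [ - 308,615]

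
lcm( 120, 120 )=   120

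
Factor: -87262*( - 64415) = 5620981730 = 2^1*5^1*7^1*13^1*23^1*271^1 * 991^1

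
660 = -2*( - 330 )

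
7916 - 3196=4720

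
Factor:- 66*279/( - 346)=9207/173  =  3^3*11^1*31^1*173^ ( - 1) 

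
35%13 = 9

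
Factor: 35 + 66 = 101 = 101^1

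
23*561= 12903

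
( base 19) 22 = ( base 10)40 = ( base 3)1111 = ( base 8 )50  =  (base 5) 130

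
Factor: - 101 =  - 101^1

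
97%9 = 7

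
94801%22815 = 3541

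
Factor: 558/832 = 279/416 =2^( - 5)*3^2*  13^( - 1)*31^1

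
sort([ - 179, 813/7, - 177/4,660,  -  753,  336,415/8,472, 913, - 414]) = [ - 753, - 414, - 179,-177/4,415/8 , 813/7,336 , 472,660, 913]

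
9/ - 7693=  - 9/7693 = - 0.00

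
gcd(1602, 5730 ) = 6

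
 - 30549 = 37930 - 68479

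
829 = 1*829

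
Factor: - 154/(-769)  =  2^1 * 7^1*11^1 * 769^(-1)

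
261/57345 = 87/19115 = 0.00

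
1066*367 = 391222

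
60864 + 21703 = 82567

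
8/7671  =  8/7671 = 0.00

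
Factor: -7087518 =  - 2^1*3^2*43^1* 9157^1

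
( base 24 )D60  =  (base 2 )1110111010000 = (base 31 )7T6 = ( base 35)682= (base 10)7632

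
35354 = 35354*1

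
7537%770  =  607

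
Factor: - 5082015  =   -3^1*5^1*137^1*2473^1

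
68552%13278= 2162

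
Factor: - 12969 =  - 3^2*11^1*131^1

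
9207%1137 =111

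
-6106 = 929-7035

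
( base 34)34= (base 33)37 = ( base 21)51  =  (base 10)106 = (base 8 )152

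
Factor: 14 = 2^1*7^1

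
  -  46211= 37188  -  83399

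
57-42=15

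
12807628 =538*23806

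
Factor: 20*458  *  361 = 2^3*5^1 * 19^2*229^1=3306760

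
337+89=426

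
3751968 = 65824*57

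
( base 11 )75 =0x52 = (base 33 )2g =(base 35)2c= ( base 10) 82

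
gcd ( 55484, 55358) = 2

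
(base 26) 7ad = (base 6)35101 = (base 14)1B77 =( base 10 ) 5005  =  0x138D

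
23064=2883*8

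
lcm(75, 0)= 0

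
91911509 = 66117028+25794481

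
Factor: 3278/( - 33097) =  - 2^1 * 11^1*23^(-1) * 149^1 * 1439^(  -  1) 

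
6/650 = 3/325= 0.01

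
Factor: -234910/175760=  - 2^ ( - 3 )*13^(  -  1)*139^1 = - 139/104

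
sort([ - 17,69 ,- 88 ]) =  [-88, - 17,69 ]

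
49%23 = 3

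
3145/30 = 104 + 5/6 = 104.83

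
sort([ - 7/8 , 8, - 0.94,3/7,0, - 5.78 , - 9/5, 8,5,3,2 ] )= [ - 5.78, - 9/5,-0.94,  -  7/8, 0,3/7, 2,3, 5 , 8, 8]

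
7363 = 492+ 6871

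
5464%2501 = 462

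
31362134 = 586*53519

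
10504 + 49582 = 60086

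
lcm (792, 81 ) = 7128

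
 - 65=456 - 521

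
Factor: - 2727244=-2^2*13^1*179^1*293^1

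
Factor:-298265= - 5^1 *11^2 * 17^1*29^1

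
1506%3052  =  1506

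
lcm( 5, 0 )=0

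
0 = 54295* 0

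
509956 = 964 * 529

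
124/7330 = 62/3665 = 0.02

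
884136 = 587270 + 296866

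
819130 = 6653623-5834493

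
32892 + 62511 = 95403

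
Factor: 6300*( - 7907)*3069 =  -2^2* 3^4 *5^2*7^1*11^1*31^1*7907^1 = - 152879472900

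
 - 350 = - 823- - 473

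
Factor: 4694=2^1* 2347^1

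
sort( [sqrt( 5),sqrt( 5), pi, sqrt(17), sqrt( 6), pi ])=[ sqrt( 5) , sqrt( 5 ), sqrt(6 ), pi,pi, sqrt( 17 )] 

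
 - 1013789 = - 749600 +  - 264189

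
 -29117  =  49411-78528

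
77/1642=77/1642 = 0.05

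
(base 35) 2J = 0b1011001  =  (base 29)32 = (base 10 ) 89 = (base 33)2N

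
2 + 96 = 98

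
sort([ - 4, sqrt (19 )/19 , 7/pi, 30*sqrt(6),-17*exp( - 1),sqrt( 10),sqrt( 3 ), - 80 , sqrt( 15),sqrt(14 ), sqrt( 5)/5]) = [-80, - 17*exp(- 1), - 4, sqrt( 19)/19 , sqrt( 5)/5, sqrt( 3) , 7/pi,sqrt( 10),sqrt(14), sqrt( 15),30*sqrt(6 )]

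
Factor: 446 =2^1*223^1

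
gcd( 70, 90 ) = 10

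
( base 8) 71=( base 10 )57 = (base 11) 52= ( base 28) 21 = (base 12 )49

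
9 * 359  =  3231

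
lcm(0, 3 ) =0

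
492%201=90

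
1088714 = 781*1394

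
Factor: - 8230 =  - 2^1*5^1* 823^1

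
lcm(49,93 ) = 4557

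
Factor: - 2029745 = - 5^1*405949^1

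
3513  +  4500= 8013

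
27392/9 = 3043+ 5/9=3043.56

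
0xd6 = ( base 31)6S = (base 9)257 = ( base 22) 9g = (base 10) 214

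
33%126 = 33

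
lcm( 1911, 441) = 5733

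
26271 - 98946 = -72675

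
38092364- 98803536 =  - 60711172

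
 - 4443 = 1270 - 5713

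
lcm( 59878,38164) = 3472924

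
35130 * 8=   281040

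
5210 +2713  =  7923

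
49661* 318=15792198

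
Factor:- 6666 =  - 2^1 * 3^1*11^1 * 101^1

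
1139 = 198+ 941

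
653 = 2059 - 1406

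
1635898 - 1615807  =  20091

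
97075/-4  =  - 24269 + 1/4  =  -24268.75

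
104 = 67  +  37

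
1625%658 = 309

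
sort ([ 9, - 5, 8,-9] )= [ - 9, - 5,8,  9] 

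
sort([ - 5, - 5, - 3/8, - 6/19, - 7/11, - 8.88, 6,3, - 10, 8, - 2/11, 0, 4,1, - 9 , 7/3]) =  [ - 10, - 9, - 8.88, - 5, - 5, - 7/11, - 3/8, - 6/19, - 2/11,  0,1, 7/3, 3, 4, 6,  8] 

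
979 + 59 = 1038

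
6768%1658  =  136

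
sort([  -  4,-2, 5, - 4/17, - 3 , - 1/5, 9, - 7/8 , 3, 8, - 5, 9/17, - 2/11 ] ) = [ - 5, - 4,-3, - 2, - 7/8 , - 4/17, - 1/5, - 2/11, 9/17,  3, 5  ,  8, 9]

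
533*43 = 22919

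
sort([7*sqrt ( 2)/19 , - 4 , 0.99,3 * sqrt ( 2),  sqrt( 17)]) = [-4,7* sqrt(2)/19,0.99 , sqrt( 17),3*sqrt( 2 )]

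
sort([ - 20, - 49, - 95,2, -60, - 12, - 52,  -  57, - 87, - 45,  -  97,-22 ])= [  -  97, - 95 , - 87, - 60, - 57,  -  52, - 49, - 45, - 22, - 20, - 12,2] 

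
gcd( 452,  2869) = 1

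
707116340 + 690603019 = 1397719359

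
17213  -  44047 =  - 26834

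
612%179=75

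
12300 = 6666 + 5634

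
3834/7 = 547+5/7 = 547.71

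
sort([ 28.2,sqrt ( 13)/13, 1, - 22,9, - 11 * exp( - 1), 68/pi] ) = [ - 22 , - 11*exp(- 1),sqrt( 13)/13, 1,  9 , 68/pi, 28.2 ] 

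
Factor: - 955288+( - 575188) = -2^2*17^1*71^1*317^1 = - 1530476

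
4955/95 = 991/19 = 52.16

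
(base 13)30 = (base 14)2B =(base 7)54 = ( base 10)39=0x27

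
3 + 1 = 4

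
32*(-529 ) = -16928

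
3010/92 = 32+33/46 =32.72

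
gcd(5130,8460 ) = 90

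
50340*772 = 38862480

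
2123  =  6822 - 4699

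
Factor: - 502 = - 2^1*251^1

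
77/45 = 1 + 32/45 = 1.71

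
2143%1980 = 163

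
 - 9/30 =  - 1 + 7/10= - 0.30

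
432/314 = 216/157 = 1.38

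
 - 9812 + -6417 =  - 16229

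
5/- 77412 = -1 + 77407/77412 = - 0.00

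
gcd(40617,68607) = 9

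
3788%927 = 80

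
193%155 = 38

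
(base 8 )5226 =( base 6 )20314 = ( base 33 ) 2g4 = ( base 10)2710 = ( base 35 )27f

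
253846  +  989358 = 1243204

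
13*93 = 1209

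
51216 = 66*776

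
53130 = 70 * 759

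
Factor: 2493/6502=2^(-1 )*3^2*277^1*3251^(  -  1 )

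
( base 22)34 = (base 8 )106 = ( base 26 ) 2I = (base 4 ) 1012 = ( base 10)70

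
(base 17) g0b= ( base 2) 1001000011011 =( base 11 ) 3534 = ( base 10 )4635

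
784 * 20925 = 16405200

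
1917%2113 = 1917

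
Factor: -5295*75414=-399317130 = - 2^1* 3^2*5^1*353^1 *12569^1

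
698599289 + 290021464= 988620753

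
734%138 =44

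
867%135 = 57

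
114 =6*19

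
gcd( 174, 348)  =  174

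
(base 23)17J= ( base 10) 709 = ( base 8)1305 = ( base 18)237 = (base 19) 1I6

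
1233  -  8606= - 7373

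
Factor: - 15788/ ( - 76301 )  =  2^2*41^(-1 )*1861^(-1 )*3947^1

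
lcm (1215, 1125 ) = 30375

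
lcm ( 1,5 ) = 5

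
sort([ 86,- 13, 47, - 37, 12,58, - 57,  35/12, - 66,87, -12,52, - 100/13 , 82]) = [ - 66,  -  57, - 37, - 13, - 12, - 100/13,35/12 , 12, 47,52,  58,82, 86 , 87] 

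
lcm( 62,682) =682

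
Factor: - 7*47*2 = -658 = - 2^1*7^1*47^1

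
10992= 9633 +1359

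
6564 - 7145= - 581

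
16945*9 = 152505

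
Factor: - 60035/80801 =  - 5^1 * 7^( - 2)*17^( - 1)*97^( - 1 )* 12007^1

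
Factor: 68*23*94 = 2^3 * 17^1*23^1*47^1  =  147016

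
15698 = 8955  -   - 6743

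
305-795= - 490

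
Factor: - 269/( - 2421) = 3^( - 2) = 1/9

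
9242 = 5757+3485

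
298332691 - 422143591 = - 123810900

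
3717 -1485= 2232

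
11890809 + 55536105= 67426914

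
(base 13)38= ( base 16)2F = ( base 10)47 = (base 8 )57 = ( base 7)65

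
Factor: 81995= 5^1*23^2*31^1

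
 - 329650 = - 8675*38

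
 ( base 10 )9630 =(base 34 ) 8b8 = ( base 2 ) 10010110011110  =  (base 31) A0K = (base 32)9cu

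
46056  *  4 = 184224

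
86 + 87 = 173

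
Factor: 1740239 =17^1*102367^1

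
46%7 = 4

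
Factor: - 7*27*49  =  -3^3*7^3 =- 9261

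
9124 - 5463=3661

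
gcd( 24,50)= 2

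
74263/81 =916 + 67/81 = 916.83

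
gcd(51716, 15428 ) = 28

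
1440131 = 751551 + 688580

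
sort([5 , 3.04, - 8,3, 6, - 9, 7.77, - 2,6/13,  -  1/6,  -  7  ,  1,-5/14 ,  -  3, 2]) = [-9, - 8,  -  7,-3, -2,- 5/14, - 1/6,6/13, 1, 2, 3, 3.04,5, 6,7.77]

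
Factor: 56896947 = 3^2 * 6321883^1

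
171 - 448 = - 277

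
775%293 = 189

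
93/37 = 93/37 = 2.51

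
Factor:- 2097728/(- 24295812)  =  524432/6073953=2^4 *3^( - 1)*61^( - 1)*73^1*449^1*33191^( - 1)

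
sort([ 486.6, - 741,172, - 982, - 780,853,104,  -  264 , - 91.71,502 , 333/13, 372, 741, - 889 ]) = [ - 982, - 889, - 780, - 741 ,  -  264, - 91.71,  333/13,104,172, 372,486.6,502,741, 853] 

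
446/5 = 89 + 1/5 = 89.20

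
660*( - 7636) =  - 5039760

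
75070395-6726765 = 68343630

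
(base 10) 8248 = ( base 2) 10000000111000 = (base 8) 20070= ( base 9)12274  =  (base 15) 269d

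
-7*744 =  -5208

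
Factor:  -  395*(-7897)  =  5^1*53^1*79^1* 149^1 = 3119315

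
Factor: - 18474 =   -  2^1*3^1*3079^1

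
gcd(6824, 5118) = 1706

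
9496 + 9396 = 18892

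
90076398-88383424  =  1692974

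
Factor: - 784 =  - 2^4*7^2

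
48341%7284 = 4637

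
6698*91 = 609518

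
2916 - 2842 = 74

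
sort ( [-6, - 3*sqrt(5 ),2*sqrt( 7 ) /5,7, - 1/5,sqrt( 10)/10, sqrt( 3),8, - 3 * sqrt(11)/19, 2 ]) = [ - 3*sqrt(5),-6,- 3*sqrt( 11 )/19, - 1/5,sqrt(10)/10, 2*sqrt (7 ) /5, sqrt( 3 ), 2, 7, 8 ] 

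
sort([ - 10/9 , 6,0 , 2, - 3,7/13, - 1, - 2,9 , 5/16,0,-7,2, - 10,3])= [ -10, - 7 , - 3,-2, - 10/9 , - 1,0,0, 5/16, 7/13,2,2, 3,6,9 ]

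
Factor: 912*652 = 594624 = 2^6*3^1*19^1*163^1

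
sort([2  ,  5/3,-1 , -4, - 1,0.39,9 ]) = [ - 4, - 1,-1, 0.39  ,  5/3,  2, 9 ] 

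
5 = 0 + 5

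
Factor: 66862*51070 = 3414642340 = 2^2*5^1*101^1*331^1*5107^1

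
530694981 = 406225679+124469302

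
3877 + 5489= 9366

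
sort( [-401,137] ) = [ - 401,137 ] 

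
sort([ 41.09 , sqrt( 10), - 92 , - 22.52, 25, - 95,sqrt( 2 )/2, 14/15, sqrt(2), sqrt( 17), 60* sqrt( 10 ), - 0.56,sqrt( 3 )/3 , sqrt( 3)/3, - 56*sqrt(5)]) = [-56*sqrt( 5), - 95, - 92,-22.52, - 0.56,sqrt(3)/3, sqrt (3)/3,sqrt ( 2 ) /2,14/15,sqrt( 2),sqrt( 10 ),  sqrt(17 ), 25, 41.09, 60 * sqrt( 10) ]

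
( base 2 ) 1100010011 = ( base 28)103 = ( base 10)787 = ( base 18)27D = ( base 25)16C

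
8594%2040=434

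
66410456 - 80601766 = -14191310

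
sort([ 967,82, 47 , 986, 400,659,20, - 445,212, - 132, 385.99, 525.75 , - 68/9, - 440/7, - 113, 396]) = [  -  445, -132, - 113,  -  440/7, - 68/9, 20, 47, 82, 212,385.99, 396,400,525.75, 659, 967,986]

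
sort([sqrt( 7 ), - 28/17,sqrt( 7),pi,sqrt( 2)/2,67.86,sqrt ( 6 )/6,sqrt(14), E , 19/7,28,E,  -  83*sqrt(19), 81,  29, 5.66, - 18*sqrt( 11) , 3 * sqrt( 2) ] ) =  [-83*sqrt ( 19 ), - 18*sqrt( 11 ), - 28/17, sqrt( 6)/6,  sqrt(2)/2 , sqrt( 7 ) , sqrt(7 ),19/7,E,  E,pi, sqrt ( 14 ),3*sqrt( 2) , 5.66,28 , 29 , 67.86,81]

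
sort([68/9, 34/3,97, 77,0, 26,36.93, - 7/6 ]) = [ - 7/6,0, 68/9, 34/3, 26 , 36.93,77, 97] 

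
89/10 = 8 + 9/10 = 8.90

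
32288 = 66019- 33731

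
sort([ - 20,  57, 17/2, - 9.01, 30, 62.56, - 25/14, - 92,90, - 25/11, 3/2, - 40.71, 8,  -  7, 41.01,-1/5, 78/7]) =[ -92, - 40.71,-20, - 9.01,-7, - 25/11,-25/14,-1/5, 3/2, 8, 17/2, 78/7,30, 41.01,  57,62.56,90]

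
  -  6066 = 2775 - 8841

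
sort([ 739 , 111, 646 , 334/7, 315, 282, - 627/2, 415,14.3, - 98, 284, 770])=[- 627/2,  -  98, 14.3, 334/7,  111  ,  282,284, 315,415,646, 739 , 770 ] 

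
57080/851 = 57080/851 = 67.07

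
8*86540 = 692320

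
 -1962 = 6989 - 8951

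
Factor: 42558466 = 2^1*2647^1*  8039^1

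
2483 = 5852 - 3369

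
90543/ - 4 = - 90543/4 = - 22635.75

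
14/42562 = 7/21281= 0.00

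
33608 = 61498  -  27890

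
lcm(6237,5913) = 455301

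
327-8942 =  - 8615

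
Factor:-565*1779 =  - 3^1*5^1 * 113^1*593^1  =  - 1005135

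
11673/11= 1061 + 2/11 = 1061.18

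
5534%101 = 80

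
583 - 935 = -352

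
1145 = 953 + 192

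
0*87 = 0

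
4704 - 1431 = 3273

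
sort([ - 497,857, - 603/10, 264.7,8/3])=[ - 497,-603/10,8/3, 264.7,857] 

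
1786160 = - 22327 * ( - 80 ) 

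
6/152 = 3/76 = 0.04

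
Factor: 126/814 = 63/407 = 3^2* 7^1*11^( - 1 )*37^( -1 )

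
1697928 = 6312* 269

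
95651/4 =23912 + 3/4 =23912.75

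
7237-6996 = 241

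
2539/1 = 2539 = 2539.00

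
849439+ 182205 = 1031644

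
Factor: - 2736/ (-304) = 3^2=9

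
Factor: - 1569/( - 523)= 3 = 3^1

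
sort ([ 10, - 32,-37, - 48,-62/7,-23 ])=[ - 48, - 37 , - 32,  -  23, - 62/7, 10]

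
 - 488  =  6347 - 6835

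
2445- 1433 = 1012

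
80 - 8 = 72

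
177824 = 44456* 4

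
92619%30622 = 753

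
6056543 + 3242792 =9299335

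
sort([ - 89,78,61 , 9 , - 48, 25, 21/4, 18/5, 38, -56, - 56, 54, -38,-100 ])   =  [ - 100  ,-89, - 56, - 56, - 48, - 38, 18/5,21/4, 9,25, 38, 54, 61, 78 ] 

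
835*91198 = 76150330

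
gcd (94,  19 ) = 1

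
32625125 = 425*76765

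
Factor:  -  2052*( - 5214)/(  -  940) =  - 2674782/235= - 2^1*3^4*5^ ( - 1)*11^1 *19^1*47^( - 1)*79^1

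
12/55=12/55 = 0.22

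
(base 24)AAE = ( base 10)6014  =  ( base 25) 9FE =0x177e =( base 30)6ke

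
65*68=4420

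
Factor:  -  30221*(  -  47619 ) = 1439093799 = 3^2* 11^1 * 13^1*37^1*47^1*643^1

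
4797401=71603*67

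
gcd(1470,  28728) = 42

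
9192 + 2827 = 12019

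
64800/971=64800/971= 66.74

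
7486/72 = 103 + 35/36 = 103.97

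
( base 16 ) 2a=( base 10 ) 42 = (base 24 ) 1i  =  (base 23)1J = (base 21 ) 20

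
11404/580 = 2851/145 = 19.66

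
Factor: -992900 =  - 2^2 * 5^2*9929^1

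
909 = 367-- 542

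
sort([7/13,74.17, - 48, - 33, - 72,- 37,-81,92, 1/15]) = [ - 81, - 72, - 48, - 37, - 33,1/15, 7/13, 74.17, 92 ]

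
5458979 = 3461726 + 1997253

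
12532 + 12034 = 24566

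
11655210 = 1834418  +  9820792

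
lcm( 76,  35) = 2660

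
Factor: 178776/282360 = 3^1*5^ (-1)*181^( - 1 )*191^1  =  573/905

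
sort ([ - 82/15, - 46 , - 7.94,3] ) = [ - 46, - 7.94, - 82/15, 3 ] 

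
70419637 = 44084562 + 26335075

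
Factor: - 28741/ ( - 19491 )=3^(-1)*41^1*73^ ( - 1)*89^ (-1 ) * 701^1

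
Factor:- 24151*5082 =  - 122735382=-2^1*3^1 * 7^1*11^2*24151^1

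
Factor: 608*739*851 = 382364512  =  2^5*19^1*23^1*37^1*739^1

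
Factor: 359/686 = 2^ ( - 1 )*7^( - 3)*359^1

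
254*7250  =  1841500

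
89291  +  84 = 89375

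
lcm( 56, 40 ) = 280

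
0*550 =0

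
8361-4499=3862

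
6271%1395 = 691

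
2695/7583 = 2695/7583 = 0.36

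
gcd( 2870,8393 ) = 7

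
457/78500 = 457/78500 = 0.01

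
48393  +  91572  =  139965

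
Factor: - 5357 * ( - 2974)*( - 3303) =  - 2^1 * 3^2 * 11^1*367^1*487^1*1487^1 = -52622464554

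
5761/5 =1152 + 1/5 =1152.20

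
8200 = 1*8200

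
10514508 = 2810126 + 7704382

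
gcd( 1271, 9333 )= 1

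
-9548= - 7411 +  - 2137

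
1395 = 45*31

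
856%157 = 71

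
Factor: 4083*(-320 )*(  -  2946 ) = 2^7 * 3^2* 5^1 * 491^1*1361^1 = 3849125760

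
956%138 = 128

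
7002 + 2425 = 9427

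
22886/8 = 11443/4 = 2860.75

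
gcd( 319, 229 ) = 1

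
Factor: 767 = 13^1*59^1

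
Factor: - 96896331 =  - 3^4*7^1*73^1  *2341^1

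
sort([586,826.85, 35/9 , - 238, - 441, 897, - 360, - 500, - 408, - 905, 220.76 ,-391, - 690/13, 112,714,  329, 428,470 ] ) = [ - 905,- 500, - 441, - 408,  -  391, - 360, - 238, - 690/13,35/9,112,220.76, 329,  428, 470,586,714,826.85,897] 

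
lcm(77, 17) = 1309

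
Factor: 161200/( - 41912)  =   - 50/13 = - 2^1*5^2*13^(-1) 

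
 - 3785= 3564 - 7349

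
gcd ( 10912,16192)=352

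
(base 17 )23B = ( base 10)640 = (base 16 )280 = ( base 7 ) 1603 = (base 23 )14J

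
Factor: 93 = 3^1*31^1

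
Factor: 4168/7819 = 2^3*7^( - 1 )*521^1*1117^ (-1)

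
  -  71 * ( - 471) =33441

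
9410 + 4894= 14304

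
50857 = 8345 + 42512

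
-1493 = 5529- 7022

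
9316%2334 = 2314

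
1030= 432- - 598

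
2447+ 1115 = 3562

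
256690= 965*266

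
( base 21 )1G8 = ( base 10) 785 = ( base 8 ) 1421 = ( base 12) 555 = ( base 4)30101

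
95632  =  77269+18363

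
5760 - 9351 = - 3591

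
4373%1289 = 506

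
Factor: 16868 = 2^2*4217^1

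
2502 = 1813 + 689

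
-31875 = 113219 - 145094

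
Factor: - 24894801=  -3^2*71^1 * 38959^1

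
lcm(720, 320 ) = 2880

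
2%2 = 0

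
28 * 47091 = 1318548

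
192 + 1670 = 1862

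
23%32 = 23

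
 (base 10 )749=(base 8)1355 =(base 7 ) 2120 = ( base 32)nd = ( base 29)PO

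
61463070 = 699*87930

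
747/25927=747/25927 = 0.03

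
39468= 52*759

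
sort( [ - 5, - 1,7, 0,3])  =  [ - 5, - 1,0,3,7 ]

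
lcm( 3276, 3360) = 131040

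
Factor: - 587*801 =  - 470187=   -  3^2*89^1 * 587^1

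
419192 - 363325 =55867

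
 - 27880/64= -3485/8 = -435.62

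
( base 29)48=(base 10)124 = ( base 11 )103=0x7c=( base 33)3p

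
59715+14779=74494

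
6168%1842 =642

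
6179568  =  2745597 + 3433971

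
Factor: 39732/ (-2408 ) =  - 2^( - 1)*3^1*11^1 = -33/2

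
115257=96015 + 19242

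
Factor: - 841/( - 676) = 2^( -2 )*13^ ( - 2 ) * 29^2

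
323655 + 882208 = 1205863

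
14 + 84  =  98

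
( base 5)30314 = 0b11110100111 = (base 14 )9DD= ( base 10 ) 1959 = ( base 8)3647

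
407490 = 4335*94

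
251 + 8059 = 8310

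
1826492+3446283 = 5272775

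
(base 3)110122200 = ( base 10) 9225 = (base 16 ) 2409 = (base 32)909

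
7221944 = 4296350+2925594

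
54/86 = 27/43 = 0.63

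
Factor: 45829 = 7^1 * 6547^1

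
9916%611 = 140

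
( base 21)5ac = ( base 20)617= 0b100101111011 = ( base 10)2427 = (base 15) ABC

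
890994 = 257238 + 633756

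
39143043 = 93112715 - 53969672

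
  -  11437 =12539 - 23976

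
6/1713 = 2/571 = 0.00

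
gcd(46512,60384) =816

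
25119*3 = 75357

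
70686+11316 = 82002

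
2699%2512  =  187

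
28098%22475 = 5623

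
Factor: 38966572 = 2^2*47^1*207269^1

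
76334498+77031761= 153366259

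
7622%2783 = 2056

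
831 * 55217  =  45885327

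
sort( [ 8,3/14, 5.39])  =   [3/14,5.39, 8]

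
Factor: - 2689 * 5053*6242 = - 2^1 * 31^1 * 163^1*2689^1*3121^1 = - 84813281114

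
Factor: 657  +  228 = 885 = 3^1* 5^1*59^1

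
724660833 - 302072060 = 422588773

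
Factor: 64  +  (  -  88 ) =  -  2^3*3^1 = -  24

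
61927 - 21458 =40469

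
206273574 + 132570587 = 338844161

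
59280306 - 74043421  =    -  14763115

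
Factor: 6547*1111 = 11^1 * 101^1*6547^1= 7273717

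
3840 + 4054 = 7894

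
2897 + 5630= 8527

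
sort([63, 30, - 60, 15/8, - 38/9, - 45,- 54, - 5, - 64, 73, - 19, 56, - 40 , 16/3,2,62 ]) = [-64,-60, - 54, - 45, - 40, - 19, - 5, -38/9, 15/8, 2, 16/3,30,56, 62, 63,73 ]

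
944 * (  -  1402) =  - 1323488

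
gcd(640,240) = 80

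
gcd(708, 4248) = 708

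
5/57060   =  1/11412 = 0.00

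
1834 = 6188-4354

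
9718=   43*226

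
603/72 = 67/8 =8.38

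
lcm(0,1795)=0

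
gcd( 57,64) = 1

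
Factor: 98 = 2^1*7^2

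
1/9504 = 1/9504 = 0.00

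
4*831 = 3324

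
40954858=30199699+10755159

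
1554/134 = 11 + 40/67 = 11.60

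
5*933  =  4665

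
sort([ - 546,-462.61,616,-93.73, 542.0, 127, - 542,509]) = [ -546, - 542 , - 462.61, - 93.73,127, 509,542.0,  616 ]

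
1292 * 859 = 1109828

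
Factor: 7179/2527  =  3^1*7^ ( - 1)*19^(-2 )*2393^1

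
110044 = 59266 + 50778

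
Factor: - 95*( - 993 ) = 3^1*5^1*19^1*331^1  =  94335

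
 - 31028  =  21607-52635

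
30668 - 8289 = 22379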